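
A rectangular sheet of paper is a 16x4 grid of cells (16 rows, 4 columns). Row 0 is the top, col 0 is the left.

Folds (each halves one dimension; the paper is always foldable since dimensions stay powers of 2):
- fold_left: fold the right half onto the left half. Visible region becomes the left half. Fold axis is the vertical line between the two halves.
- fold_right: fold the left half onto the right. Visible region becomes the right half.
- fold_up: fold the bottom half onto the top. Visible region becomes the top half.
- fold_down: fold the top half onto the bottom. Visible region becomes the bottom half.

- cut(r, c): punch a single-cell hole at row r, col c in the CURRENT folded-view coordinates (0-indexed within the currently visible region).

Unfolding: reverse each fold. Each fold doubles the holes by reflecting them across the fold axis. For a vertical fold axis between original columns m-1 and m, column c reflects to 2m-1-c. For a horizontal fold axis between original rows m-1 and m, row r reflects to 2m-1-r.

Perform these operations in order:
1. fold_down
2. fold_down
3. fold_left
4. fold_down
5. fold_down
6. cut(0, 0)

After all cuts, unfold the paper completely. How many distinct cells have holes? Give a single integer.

Op 1 fold_down: fold axis h@8; visible region now rows[8,16) x cols[0,4) = 8x4
Op 2 fold_down: fold axis h@12; visible region now rows[12,16) x cols[0,4) = 4x4
Op 3 fold_left: fold axis v@2; visible region now rows[12,16) x cols[0,2) = 4x2
Op 4 fold_down: fold axis h@14; visible region now rows[14,16) x cols[0,2) = 2x2
Op 5 fold_down: fold axis h@15; visible region now rows[15,16) x cols[0,2) = 1x2
Op 6 cut(0, 0): punch at orig (15,0); cuts so far [(15, 0)]; region rows[15,16) x cols[0,2) = 1x2
Unfold 1 (reflect across h@15): 2 holes -> [(14, 0), (15, 0)]
Unfold 2 (reflect across h@14): 4 holes -> [(12, 0), (13, 0), (14, 0), (15, 0)]
Unfold 3 (reflect across v@2): 8 holes -> [(12, 0), (12, 3), (13, 0), (13, 3), (14, 0), (14, 3), (15, 0), (15, 3)]
Unfold 4 (reflect across h@12): 16 holes -> [(8, 0), (8, 3), (9, 0), (9, 3), (10, 0), (10, 3), (11, 0), (11, 3), (12, 0), (12, 3), (13, 0), (13, 3), (14, 0), (14, 3), (15, 0), (15, 3)]
Unfold 5 (reflect across h@8): 32 holes -> [(0, 0), (0, 3), (1, 0), (1, 3), (2, 0), (2, 3), (3, 0), (3, 3), (4, 0), (4, 3), (5, 0), (5, 3), (6, 0), (6, 3), (7, 0), (7, 3), (8, 0), (8, 3), (9, 0), (9, 3), (10, 0), (10, 3), (11, 0), (11, 3), (12, 0), (12, 3), (13, 0), (13, 3), (14, 0), (14, 3), (15, 0), (15, 3)]

Answer: 32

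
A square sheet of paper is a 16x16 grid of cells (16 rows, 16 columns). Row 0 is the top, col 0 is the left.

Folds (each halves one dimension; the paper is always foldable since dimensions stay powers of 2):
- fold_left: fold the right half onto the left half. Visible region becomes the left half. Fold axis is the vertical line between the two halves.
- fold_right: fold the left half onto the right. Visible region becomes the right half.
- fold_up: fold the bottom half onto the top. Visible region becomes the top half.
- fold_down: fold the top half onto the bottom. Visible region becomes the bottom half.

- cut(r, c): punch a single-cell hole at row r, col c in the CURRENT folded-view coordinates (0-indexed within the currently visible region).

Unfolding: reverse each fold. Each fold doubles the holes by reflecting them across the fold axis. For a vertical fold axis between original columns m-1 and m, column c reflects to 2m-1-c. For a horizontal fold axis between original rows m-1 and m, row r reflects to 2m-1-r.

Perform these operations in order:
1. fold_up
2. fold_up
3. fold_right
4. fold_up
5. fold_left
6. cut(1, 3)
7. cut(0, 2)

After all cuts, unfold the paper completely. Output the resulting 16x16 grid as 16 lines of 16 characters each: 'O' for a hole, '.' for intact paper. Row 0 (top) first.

Answer: ..O..O....O..O..
...OO......OO...
...OO......OO...
..O..O....O..O..
..O..O....O..O..
...OO......OO...
...OO......OO...
..O..O....O..O..
..O..O....O..O..
...OO......OO...
...OO......OO...
..O..O....O..O..
..O..O....O..O..
...OO......OO...
...OO......OO...
..O..O....O..O..

Derivation:
Op 1 fold_up: fold axis h@8; visible region now rows[0,8) x cols[0,16) = 8x16
Op 2 fold_up: fold axis h@4; visible region now rows[0,4) x cols[0,16) = 4x16
Op 3 fold_right: fold axis v@8; visible region now rows[0,4) x cols[8,16) = 4x8
Op 4 fold_up: fold axis h@2; visible region now rows[0,2) x cols[8,16) = 2x8
Op 5 fold_left: fold axis v@12; visible region now rows[0,2) x cols[8,12) = 2x4
Op 6 cut(1, 3): punch at orig (1,11); cuts so far [(1, 11)]; region rows[0,2) x cols[8,12) = 2x4
Op 7 cut(0, 2): punch at orig (0,10); cuts so far [(0, 10), (1, 11)]; region rows[0,2) x cols[8,12) = 2x4
Unfold 1 (reflect across v@12): 4 holes -> [(0, 10), (0, 13), (1, 11), (1, 12)]
Unfold 2 (reflect across h@2): 8 holes -> [(0, 10), (0, 13), (1, 11), (1, 12), (2, 11), (2, 12), (3, 10), (3, 13)]
Unfold 3 (reflect across v@8): 16 holes -> [(0, 2), (0, 5), (0, 10), (0, 13), (1, 3), (1, 4), (1, 11), (1, 12), (2, 3), (2, 4), (2, 11), (2, 12), (3, 2), (3, 5), (3, 10), (3, 13)]
Unfold 4 (reflect across h@4): 32 holes -> [(0, 2), (0, 5), (0, 10), (0, 13), (1, 3), (1, 4), (1, 11), (1, 12), (2, 3), (2, 4), (2, 11), (2, 12), (3, 2), (3, 5), (3, 10), (3, 13), (4, 2), (4, 5), (4, 10), (4, 13), (5, 3), (5, 4), (5, 11), (5, 12), (6, 3), (6, 4), (6, 11), (6, 12), (7, 2), (7, 5), (7, 10), (7, 13)]
Unfold 5 (reflect across h@8): 64 holes -> [(0, 2), (0, 5), (0, 10), (0, 13), (1, 3), (1, 4), (1, 11), (1, 12), (2, 3), (2, 4), (2, 11), (2, 12), (3, 2), (3, 5), (3, 10), (3, 13), (4, 2), (4, 5), (4, 10), (4, 13), (5, 3), (5, 4), (5, 11), (5, 12), (6, 3), (6, 4), (6, 11), (6, 12), (7, 2), (7, 5), (7, 10), (7, 13), (8, 2), (8, 5), (8, 10), (8, 13), (9, 3), (9, 4), (9, 11), (9, 12), (10, 3), (10, 4), (10, 11), (10, 12), (11, 2), (11, 5), (11, 10), (11, 13), (12, 2), (12, 5), (12, 10), (12, 13), (13, 3), (13, 4), (13, 11), (13, 12), (14, 3), (14, 4), (14, 11), (14, 12), (15, 2), (15, 5), (15, 10), (15, 13)]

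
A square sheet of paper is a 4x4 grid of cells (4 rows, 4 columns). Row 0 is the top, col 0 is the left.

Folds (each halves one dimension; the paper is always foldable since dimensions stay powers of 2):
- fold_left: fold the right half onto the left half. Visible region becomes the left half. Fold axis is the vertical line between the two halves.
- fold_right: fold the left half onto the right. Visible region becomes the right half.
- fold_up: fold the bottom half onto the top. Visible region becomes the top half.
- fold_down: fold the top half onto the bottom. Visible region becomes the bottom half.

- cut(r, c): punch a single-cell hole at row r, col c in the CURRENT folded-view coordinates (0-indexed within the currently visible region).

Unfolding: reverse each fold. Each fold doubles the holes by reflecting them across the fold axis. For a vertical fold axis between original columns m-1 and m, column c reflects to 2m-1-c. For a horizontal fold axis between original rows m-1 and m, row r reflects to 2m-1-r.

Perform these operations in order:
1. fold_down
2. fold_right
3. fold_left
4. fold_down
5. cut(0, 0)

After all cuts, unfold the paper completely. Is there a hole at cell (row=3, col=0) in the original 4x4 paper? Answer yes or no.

Op 1 fold_down: fold axis h@2; visible region now rows[2,4) x cols[0,4) = 2x4
Op 2 fold_right: fold axis v@2; visible region now rows[2,4) x cols[2,4) = 2x2
Op 3 fold_left: fold axis v@3; visible region now rows[2,4) x cols[2,3) = 2x1
Op 4 fold_down: fold axis h@3; visible region now rows[3,4) x cols[2,3) = 1x1
Op 5 cut(0, 0): punch at orig (3,2); cuts so far [(3, 2)]; region rows[3,4) x cols[2,3) = 1x1
Unfold 1 (reflect across h@3): 2 holes -> [(2, 2), (3, 2)]
Unfold 2 (reflect across v@3): 4 holes -> [(2, 2), (2, 3), (3, 2), (3, 3)]
Unfold 3 (reflect across v@2): 8 holes -> [(2, 0), (2, 1), (2, 2), (2, 3), (3, 0), (3, 1), (3, 2), (3, 3)]
Unfold 4 (reflect across h@2): 16 holes -> [(0, 0), (0, 1), (0, 2), (0, 3), (1, 0), (1, 1), (1, 2), (1, 3), (2, 0), (2, 1), (2, 2), (2, 3), (3, 0), (3, 1), (3, 2), (3, 3)]
Holes: [(0, 0), (0, 1), (0, 2), (0, 3), (1, 0), (1, 1), (1, 2), (1, 3), (2, 0), (2, 1), (2, 2), (2, 3), (3, 0), (3, 1), (3, 2), (3, 3)]

Answer: yes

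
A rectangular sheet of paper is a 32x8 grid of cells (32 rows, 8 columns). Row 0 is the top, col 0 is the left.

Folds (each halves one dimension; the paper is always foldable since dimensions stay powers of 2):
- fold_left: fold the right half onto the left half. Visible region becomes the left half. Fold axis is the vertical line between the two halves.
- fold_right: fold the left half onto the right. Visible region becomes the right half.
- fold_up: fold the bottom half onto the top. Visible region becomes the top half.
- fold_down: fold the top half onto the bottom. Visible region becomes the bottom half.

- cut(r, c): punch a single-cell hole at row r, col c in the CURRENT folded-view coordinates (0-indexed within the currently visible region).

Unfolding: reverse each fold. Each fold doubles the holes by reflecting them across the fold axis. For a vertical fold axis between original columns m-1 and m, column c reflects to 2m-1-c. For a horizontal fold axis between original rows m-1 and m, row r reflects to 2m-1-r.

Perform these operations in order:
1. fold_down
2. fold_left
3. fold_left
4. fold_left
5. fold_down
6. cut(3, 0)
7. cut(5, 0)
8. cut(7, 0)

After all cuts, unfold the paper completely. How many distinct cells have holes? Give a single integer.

Op 1 fold_down: fold axis h@16; visible region now rows[16,32) x cols[0,8) = 16x8
Op 2 fold_left: fold axis v@4; visible region now rows[16,32) x cols[0,4) = 16x4
Op 3 fold_left: fold axis v@2; visible region now rows[16,32) x cols[0,2) = 16x2
Op 4 fold_left: fold axis v@1; visible region now rows[16,32) x cols[0,1) = 16x1
Op 5 fold_down: fold axis h@24; visible region now rows[24,32) x cols[0,1) = 8x1
Op 6 cut(3, 0): punch at orig (27,0); cuts so far [(27, 0)]; region rows[24,32) x cols[0,1) = 8x1
Op 7 cut(5, 0): punch at orig (29,0); cuts so far [(27, 0), (29, 0)]; region rows[24,32) x cols[0,1) = 8x1
Op 8 cut(7, 0): punch at orig (31,0); cuts so far [(27, 0), (29, 0), (31, 0)]; region rows[24,32) x cols[0,1) = 8x1
Unfold 1 (reflect across h@24): 6 holes -> [(16, 0), (18, 0), (20, 0), (27, 0), (29, 0), (31, 0)]
Unfold 2 (reflect across v@1): 12 holes -> [(16, 0), (16, 1), (18, 0), (18, 1), (20, 0), (20, 1), (27, 0), (27, 1), (29, 0), (29, 1), (31, 0), (31, 1)]
Unfold 3 (reflect across v@2): 24 holes -> [(16, 0), (16, 1), (16, 2), (16, 3), (18, 0), (18, 1), (18, 2), (18, 3), (20, 0), (20, 1), (20, 2), (20, 3), (27, 0), (27, 1), (27, 2), (27, 3), (29, 0), (29, 1), (29, 2), (29, 3), (31, 0), (31, 1), (31, 2), (31, 3)]
Unfold 4 (reflect across v@4): 48 holes -> [(16, 0), (16, 1), (16, 2), (16, 3), (16, 4), (16, 5), (16, 6), (16, 7), (18, 0), (18, 1), (18, 2), (18, 3), (18, 4), (18, 5), (18, 6), (18, 7), (20, 0), (20, 1), (20, 2), (20, 3), (20, 4), (20, 5), (20, 6), (20, 7), (27, 0), (27, 1), (27, 2), (27, 3), (27, 4), (27, 5), (27, 6), (27, 7), (29, 0), (29, 1), (29, 2), (29, 3), (29, 4), (29, 5), (29, 6), (29, 7), (31, 0), (31, 1), (31, 2), (31, 3), (31, 4), (31, 5), (31, 6), (31, 7)]
Unfold 5 (reflect across h@16): 96 holes -> [(0, 0), (0, 1), (0, 2), (0, 3), (0, 4), (0, 5), (0, 6), (0, 7), (2, 0), (2, 1), (2, 2), (2, 3), (2, 4), (2, 5), (2, 6), (2, 7), (4, 0), (4, 1), (4, 2), (4, 3), (4, 4), (4, 5), (4, 6), (4, 7), (11, 0), (11, 1), (11, 2), (11, 3), (11, 4), (11, 5), (11, 6), (11, 7), (13, 0), (13, 1), (13, 2), (13, 3), (13, 4), (13, 5), (13, 6), (13, 7), (15, 0), (15, 1), (15, 2), (15, 3), (15, 4), (15, 5), (15, 6), (15, 7), (16, 0), (16, 1), (16, 2), (16, 3), (16, 4), (16, 5), (16, 6), (16, 7), (18, 0), (18, 1), (18, 2), (18, 3), (18, 4), (18, 5), (18, 6), (18, 7), (20, 0), (20, 1), (20, 2), (20, 3), (20, 4), (20, 5), (20, 6), (20, 7), (27, 0), (27, 1), (27, 2), (27, 3), (27, 4), (27, 5), (27, 6), (27, 7), (29, 0), (29, 1), (29, 2), (29, 3), (29, 4), (29, 5), (29, 6), (29, 7), (31, 0), (31, 1), (31, 2), (31, 3), (31, 4), (31, 5), (31, 6), (31, 7)]

Answer: 96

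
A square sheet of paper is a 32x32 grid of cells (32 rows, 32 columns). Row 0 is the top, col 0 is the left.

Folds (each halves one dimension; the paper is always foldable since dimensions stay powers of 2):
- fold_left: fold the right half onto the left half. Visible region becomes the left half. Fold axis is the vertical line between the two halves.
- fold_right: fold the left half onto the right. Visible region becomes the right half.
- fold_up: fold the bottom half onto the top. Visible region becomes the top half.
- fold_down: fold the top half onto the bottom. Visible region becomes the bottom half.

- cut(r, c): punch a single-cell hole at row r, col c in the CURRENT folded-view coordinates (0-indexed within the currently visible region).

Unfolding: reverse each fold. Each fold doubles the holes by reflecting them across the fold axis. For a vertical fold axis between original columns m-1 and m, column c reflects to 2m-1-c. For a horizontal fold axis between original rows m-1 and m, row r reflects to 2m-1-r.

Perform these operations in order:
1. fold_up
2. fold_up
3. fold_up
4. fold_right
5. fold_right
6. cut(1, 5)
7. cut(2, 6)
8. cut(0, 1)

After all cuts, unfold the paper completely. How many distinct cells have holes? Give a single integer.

Op 1 fold_up: fold axis h@16; visible region now rows[0,16) x cols[0,32) = 16x32
Op 2 fold_up: fold axis h@8; visible region now rows[0,8) x cols[0,32) = 8x32
Op 3 fold_up: fold axis h@4; visible region now rows[0,4) x cols[0,32) = 4x32
Op 4 fold_right: fold axis v@16; visible region now rows[0,4) x cols[16,32) = 4x16
Op 5 fold_right: fold axis v@24; visible region now rows[0,4) x cols[24,32) = 4x8
Op 6 cut(1, 5): punch at orig (1,29); cuts so far [(1, 29)]; region rows[0,4) x cols[24,32) = 4x8
Op 7 cut(2, 6): punch at orig (2,30); cuts so far [(1, 29), (2, 30)]; region rows[0,4) x cols[24,32) = 4x8
Op 8 cut(0, 1): punch at orig (0,25); cuts so far [(0, 25), (1, 29), (2, 30)]; region rows[0,4) x cols[24,32) = 4x8
Unfold 1 (reflect across v@24): 6 holes -> [(0, 22), (0, 25), (1, 18), (1, 29), (2, 17), (2, 30)]
Unfold 2 (reflect across v@16): 12 holes -> [(0, 6), (0, 9), (0, 22), (0, 25), (1, 2), (1, 13), (1, 18), (1, 29), (2, 1), (2, 14), (2, 17), (2, 30)]
Unfold 3 (reflect across h@4): 24 holes -> [(0, 6), (0, 9), (0, 22), (0, 25), (1, 2), (1, 13), (1, 18), (1, 29), (2, 1), (2, 14), (2, 17), (2, 30), (5, 1), (5, 14), (5, 17), (5, 30), (6, 2), (6, 13), (6, 18), (6, 29), (7, 6), (7, 9), (7, 22), (7, 25)]
Unfold 4 (reflect across h@8): 48 holes -> [(0, 6), (0, 9), (0, 22), (0, 25), (1, 2), (1, 13), (1, 18), (1, 29), (2, 1), (2, 14), (2, 17), (2, 30), (5, 1), (5, 14), (5, 17), (5, 30), (6, 2), (6, 13), (6, 18), (6, 29), (7, 6), (7, 9), (7, 22), (7, 25), (8, 6), (8, 9), (8, 22), (8, 25), (9, 2), (9, 13), (9, 18), (9, 29), (10, 1), (10, 14), (10, 17), (10, 30), (13, 1), (13, 14), (13, 17), (13, 30), (14, 2), (14, 13), (14, 18), (14, 29), (15, 6), (15, 9), (15, 22), (15, 25)]
Unfold 5 (reflect across h@16): 96 holes -> [(0, 6), (0, 9), (0, 22), (0, 25), (1, 2), (1, 13), (1, 18), (1, 29), (2, 1), (2, 14), (2, 17), (2, 30), (5, 1), (5, 14), (5, 17), (5, 30), (6, 2), (6, 13), (6, 18), (6, 29), (7, 6), (7, 9), (7, 22), (7, 25), (8, 6), (8, 9), (8, 22), (8, 25), (9, 2), (9, 13), (9, 18), (9, 29), (10, 1), (10, 14), (10, 17), (10, 30), (13, 1), (13, 14), (13, 17), (13, 30), (14, 2), (14, 13), (14, 18), (14, 29), (15, 6), (15, 9), (15, 22), (15, 25), (16, 6), (16, 9), (16, 22), (16, 25), (17, 2), (17, 13), (17, 18), (17, 29), (18, 1), (18, 14), (18, 17), (18, 30), (21, 1), (21, 14), (21, 17), (21, 30), (22, 2), (22, 13), (22, 18), (22, 29), (23, 6), (23, 9), (23, 22), (23, 25), (24, 6), (24, 9), (24, 22), (24, 25), (25, 2), (25, 13), (25, 18), (25, 29), (26, 1), (26, 14), (26, 17), (26, 30), (29, 1), (29, 14), (29, 17), (29, 30), (30, 2), (30, 13), (30, 18), (30, 29), (31, 6), (31, 9), (31, 22), (31, 25)]

Answer: 96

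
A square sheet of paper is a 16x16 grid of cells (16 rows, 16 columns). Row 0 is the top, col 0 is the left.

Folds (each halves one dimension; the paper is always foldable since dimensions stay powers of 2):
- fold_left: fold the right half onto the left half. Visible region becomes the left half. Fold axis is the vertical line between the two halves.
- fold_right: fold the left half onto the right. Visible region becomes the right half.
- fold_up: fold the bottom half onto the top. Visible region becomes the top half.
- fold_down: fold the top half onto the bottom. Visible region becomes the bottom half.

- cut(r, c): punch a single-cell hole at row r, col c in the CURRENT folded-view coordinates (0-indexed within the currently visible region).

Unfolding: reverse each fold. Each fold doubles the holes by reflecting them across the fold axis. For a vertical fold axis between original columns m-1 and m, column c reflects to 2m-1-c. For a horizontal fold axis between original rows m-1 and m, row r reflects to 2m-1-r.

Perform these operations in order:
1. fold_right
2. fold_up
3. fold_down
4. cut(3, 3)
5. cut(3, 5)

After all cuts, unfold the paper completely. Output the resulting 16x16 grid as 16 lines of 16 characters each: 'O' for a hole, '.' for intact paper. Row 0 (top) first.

Op 1 fold_right: fold axis v@8; visible region now rows[0,16) x cols[8,16) = 16x8
Op 2 fold_up: fold axis h@8; visible region now rows[0,8) x cols[8,16) = 8x8
Op 3 fold_down: fold axis h@4; visible region now rows[4,8) x cols[8,16) = 4x8
Op 4 cut(3, 3): punch at orig (7,11); cuts so far [(7, 11)]; region rows[4,8) x cols[8,16) = 4x8
Op 5 cut(3, 5): punch at orig (7,13); cuts so far [(7, 11), (7, 13)]; region rows[4,8) x cols[8,16) = 4x8
Unfold 1 (reflect across h@4): 4 holes -> [(0, 11), (0, 13), (7, 11), (7, 13)]
Unfold 2 (reflect across h@8): 8 holes -> [(0, 11), (0, 13), (7, 11), (7, 13), (8, 11), (8, 13), (15, 11), (15, 13)]
Unfold 3 (reflect across v@8): 16 holes -> [(0, 2), (0, 4), (0, 11), (0, 13), (7, 2), (7, 4), (7, 11), (7, 13), (8, 2), (8, 4), (8, 11), (8, 13), (15, 2), (15, 4), (15, 11), (15, 13)]

Answer: ..O.O......O.O..
................
................
................
................
................
................
..O.O......O.O..
..O.O......O.O..
................
................
................
................
................
................
..O.O......O.O..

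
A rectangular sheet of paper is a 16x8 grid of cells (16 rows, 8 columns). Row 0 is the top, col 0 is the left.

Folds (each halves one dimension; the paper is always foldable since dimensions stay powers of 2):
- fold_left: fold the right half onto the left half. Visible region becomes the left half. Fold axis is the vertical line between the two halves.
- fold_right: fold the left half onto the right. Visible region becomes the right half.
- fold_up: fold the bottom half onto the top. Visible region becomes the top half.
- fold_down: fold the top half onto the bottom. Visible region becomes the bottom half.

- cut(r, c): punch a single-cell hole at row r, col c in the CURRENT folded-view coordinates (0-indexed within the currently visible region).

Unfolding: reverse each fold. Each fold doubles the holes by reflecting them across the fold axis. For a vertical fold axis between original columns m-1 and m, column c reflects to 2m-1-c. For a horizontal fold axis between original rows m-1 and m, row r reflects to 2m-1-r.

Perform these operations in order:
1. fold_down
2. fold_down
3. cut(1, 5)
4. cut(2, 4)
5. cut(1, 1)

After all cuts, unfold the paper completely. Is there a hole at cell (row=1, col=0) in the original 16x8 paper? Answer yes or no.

Answer: no

Derivation:
Op 1 fold_down: fold axis h@8; visible region now rows[8,16) x cols[0,8) = 8x8
Op 2 fold_down: fold axis h@12; visible region now rows[12,16) x cols[0,8) = 4x8
Op 3 cut(1, 5): punch at orig (13,5); cuts so far [(13, 5)]; region rows[12,16) x cols[0,8) = 4x8
Op 4 cut(2, 4): punch at orig (14,4); cuts so far [(13, 5), (14, 4)]; region rows[12,16) x cols[0,8) = 4x8
Op 5 cut(1, 1): punch at orig (13,1); cuts so far [(13, 1), (13, 5), (14, 4)]; region rows[12,16) x cols[0,8) = 4x8
Unfold 1 (reflect across h@12): 6 holes -> [(9, 4), (10, 1), (10, 5), (13, 1), (13, 5), (14, 4)]
Unfold 2 (reflect across h@8): 12 holes -> [(1, 4), (2, 1), (2, 5), (5, 1), (5, 5), (6, 4), (9, 4), (10, 1), (10, 5), (13, 1), (13, 5), (14, 4)]
Holes: [(1, 4), (2, 1), (2, 5), (5, 1), (5, 5), (6, 4), (9, 4), (10, 1), (10, 5), (13, 1), (13, 5), (14, 4)]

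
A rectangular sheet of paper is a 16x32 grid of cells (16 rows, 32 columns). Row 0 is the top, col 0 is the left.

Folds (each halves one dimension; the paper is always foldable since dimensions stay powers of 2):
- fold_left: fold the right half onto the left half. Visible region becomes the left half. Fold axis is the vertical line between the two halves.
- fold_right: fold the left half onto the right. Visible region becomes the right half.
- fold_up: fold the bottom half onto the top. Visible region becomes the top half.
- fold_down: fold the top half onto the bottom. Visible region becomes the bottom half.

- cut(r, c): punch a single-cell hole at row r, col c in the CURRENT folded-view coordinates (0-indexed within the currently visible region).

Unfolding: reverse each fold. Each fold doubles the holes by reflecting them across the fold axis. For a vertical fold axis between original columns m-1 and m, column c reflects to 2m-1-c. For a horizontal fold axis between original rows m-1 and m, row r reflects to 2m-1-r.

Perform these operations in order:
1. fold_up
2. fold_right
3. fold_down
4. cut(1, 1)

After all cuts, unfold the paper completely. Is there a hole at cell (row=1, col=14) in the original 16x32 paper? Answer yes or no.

Answer: no

Derivation:
Op 1 fold_up: fold axis h@8; visible region now rows[0,8) x cols[0,32) = 8x32
Op 2 fold_right: fold axis v@16; visible region now rows[0,8) x cols[16,32) = 8x16
Op 3 fold_down: fold axis h@4; visible region now rows[4,8) x cols[16,32) = 4x16
Op 4 cut(1, 1): punch at orig (5,17); cuts so far [(5, 17)]; region rows[4,8) x cols[16,32) = 4x16
Unfold 1 (reflect across h@4): 2 holes -> [(2, 17), (5, 17)]
Unfold 2 (reflect across v@16): 4 holes -> [(2, 14), (2, 17), (5, 14), (5, 17)]
Unfold 3 (reflect across h@8): 8 holes -> [(2, 14), (2, 17), (5, 14), (5, 17), (10, 14), (10, 17), (13, 14), (13, 17)]
Holes: [(2, 14), (2, 17), (5, 14), (5, 17), (10, 14), (10, 17), (13, 14), (13, 17)]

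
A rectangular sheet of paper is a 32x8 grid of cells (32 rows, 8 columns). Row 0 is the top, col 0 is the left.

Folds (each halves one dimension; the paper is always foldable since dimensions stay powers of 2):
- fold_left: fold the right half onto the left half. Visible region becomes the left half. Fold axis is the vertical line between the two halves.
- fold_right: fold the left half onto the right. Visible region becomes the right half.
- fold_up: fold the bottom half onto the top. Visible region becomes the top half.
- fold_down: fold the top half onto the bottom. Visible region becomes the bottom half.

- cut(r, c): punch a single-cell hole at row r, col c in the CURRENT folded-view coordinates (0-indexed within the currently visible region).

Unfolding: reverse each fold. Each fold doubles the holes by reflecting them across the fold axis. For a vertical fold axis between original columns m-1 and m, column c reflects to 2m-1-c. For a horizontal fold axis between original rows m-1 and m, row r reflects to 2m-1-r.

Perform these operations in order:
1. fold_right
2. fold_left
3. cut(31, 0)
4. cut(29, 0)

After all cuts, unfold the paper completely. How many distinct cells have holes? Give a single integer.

Answer: 8

Derivation:
Op 1 fold_right: fold axis v@4; visible region now rows[0,32) x cols[4,8) = 32x4
Op 2 fold_left: fold axis v@6; visible region now rows[0,32) x cols[4,6) = 32x2
Op 3 cut(31, 0): punch at orig (31,4); cuts so far [(31, 4)]; region rows[0,32) x cols[4,6) = 32x2
Op 4 cut(29, 0): punch at orig (29,4); cuts so far [(29, 4), (31, 4)]; region rows[0,32) x cols[4,6) = 32x2
Unfold 1 (reflect across v@6): 4 holes -> [(29, 4), (29, 7), (31, 4), (31, 7)]
Unfold 2 (reflect across v@4): 8 holes -> [(29, 0), (29, 3), (29, 4), (29, 7), (31, 0), (31, 3), (31, 4), (31, 7)]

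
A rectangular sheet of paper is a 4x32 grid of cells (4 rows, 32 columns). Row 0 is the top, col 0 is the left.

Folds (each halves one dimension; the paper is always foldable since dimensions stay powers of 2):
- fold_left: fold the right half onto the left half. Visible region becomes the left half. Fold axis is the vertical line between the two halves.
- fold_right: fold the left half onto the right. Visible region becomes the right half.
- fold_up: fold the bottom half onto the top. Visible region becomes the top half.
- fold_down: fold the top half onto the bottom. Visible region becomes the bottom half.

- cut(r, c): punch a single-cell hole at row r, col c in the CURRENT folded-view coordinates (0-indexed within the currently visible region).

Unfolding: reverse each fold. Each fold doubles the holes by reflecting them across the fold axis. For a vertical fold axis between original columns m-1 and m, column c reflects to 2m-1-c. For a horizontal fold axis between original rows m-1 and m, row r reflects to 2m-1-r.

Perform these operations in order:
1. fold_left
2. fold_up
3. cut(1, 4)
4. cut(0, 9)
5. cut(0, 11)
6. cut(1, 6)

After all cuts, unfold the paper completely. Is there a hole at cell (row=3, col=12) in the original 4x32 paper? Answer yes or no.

Op 1 fold_left: fold axis v@16; visible region now rows[0,4) x cols[0,16) = 4x16
Op 2 fold_up: fold axis h@2; visible region now rows[0,2) x cols[0,16) = 2x16
Op 3 cut(1, 4): punch at orig (1,4); cuts so far [(1, 4)]; region rows[0,2) x cols[0,16) = 2x16
Op 4 cut(0, 9): punch at orig (0,9); cuts so far [(0, 9), (1, 4)]; region rows[0,2) x cols[0,16) = 2x16
Op 5 cut(0, 11): punch at orig (0,11); cuts so far [(0, 9), (0, 11), (1, 4)]; region rows[0,2) x cols[0,16) = 2x16
Op 6 cut(1, 6): punch at orig (1,6); cuts so far [(0, 9), (0, 11), (1, 4), (1, 6)]; region rows[0,2) x cols[0,16) = 2x16
Unfold 1 (reflect across h@2): 8 holes -> [(0, 9), (0, 11), (1, 4), (1, 6), (2, 4), (2, 6), (3, 9), (3, 11)]
Unfold 2 (reflect across v@16): 16 holes -> [(0, 9), (0, 11), (0, 20), (0, 22), (1, 4), (1, 6), (1, 25), (1, 27), (2, 4), (2, 6), (2, 25), (2, 27), (3, 9), (3, 11), (3, 20), (3, 22)]
Holes: [(0, 9), (0, 11), (0, 20), (0, 22), (1, 4), (1, 6), (1, 25), (1, 27), (2, 4), (2, 6), (2, 25), (2, 27), (3, 9), (3, 11), (3, 20), (3, 22)]

Answer: no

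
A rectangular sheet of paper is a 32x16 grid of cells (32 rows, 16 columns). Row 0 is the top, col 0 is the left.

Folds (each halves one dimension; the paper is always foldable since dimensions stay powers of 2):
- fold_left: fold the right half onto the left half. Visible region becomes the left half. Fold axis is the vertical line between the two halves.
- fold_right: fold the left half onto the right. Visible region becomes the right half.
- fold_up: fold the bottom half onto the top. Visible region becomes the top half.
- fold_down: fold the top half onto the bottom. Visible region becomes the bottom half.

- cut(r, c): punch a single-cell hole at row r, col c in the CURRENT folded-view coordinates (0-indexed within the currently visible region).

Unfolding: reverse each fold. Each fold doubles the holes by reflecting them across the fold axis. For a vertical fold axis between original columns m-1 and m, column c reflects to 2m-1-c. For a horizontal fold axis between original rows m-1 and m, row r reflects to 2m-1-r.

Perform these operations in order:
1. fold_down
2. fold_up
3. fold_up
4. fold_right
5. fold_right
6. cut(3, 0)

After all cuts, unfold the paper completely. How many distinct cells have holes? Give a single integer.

Answer: 32

Derivation:
Op 1 fold_down: fold axis h@16; visible region now rows[16,32) x cols[0,16) = 16x16
Op 2 fold_up: fold axis h@24; visible region now rows[16,24) x cols[0,16) = 8x16
Op 3 fold_up: fold axis h@20; visible region now rows[16,20) x cols[0,16) = 4x16
Op 4 fold_right: fold axis v@8; visible region now rows[16,20) x cols[8,16) = 4x8
Op 5 fold_right: fold axis v@12; visible region now rows[16,20) x cols[12,16) = 4x4
Op 6 cut(3, 0): punch at orig (19,12); cuts so far [(19, 12)]; region rows[16,20) x cols[12,16) = 4x4
Unfold 1 (reflect across v@12): 2 holes -> [(19, 11), (19, 12)]
Unfold 2 (reflect across v@8): 4 holes -> [(19, 3), (19, 4), (19, 11), (19, 12)]
Unfold 3 (reflect across h@20): 8 holes -> [(19, 3), (19, 4), (19, 11), (19, 12), (20, 3), (20, 4), (20, 11), (20, 12)]
Unfold 4 (reflect across h@24): 16 holes -> [(19, 3), (19, 4), (19, 11), (19, 12), (20, 3), (20, 4), (20, 11), (20, 12), (27, 3), (27, 4), (27, 11), (27, 12), (28, 3), (28, 4), (28, 11), (28, 12)]
Unfold 5 (reflect across h@16): 32 holes -> [(3, 3), (3, 4), (3, 11), (3, 12), (4, 3), (4, 4), (4, 11), (4, 12), (11, 3), (11, 4), (11, 11), (11, 12), (12, 3), (12, 4), (12, 11), (12, 12), (19, 3), (19, 4), (19, 11), (19, 12), (20, 3), (20, 4), (20, 11), (20, 12), (27, 3), (27, 4), (27, 11), (27, 12), (28, 3), (28, 4), (28, 11), (28, 12)]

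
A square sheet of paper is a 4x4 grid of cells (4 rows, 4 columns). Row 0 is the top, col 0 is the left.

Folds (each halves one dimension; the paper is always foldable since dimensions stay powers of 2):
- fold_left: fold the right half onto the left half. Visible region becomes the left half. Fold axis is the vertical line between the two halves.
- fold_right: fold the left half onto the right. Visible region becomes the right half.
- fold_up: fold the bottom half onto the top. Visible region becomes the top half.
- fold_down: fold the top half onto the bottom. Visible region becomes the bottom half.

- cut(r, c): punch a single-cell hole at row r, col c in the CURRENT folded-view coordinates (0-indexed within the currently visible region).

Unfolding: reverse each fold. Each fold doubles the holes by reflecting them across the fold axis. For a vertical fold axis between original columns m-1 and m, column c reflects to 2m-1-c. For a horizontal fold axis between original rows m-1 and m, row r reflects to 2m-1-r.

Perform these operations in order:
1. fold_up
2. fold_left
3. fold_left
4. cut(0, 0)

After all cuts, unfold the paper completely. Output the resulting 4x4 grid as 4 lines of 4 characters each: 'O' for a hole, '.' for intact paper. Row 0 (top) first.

Op 1 fold_up: fold axis h@2; visible region now rows[0,2) x cols[0,4) = 2x4
Op 2 fold_left: fold axis v@2; visible region now rows[0,2) x cols[0,2) = 2x2
Op 3 fold_left: fold axis v@1; visible region now rows[0,2) x cols[0,1) = 2x1
Op 4 cut(0, 0): punch at orig (0,0); cuts so far [(0, 0)]; region rows[0,2) x cols[0,1) = 2x1
Unfold 1 (reflect across v@1): 2 holes -> [(0, 0), (0, 1)]
Unfold 2 (reflect across v@2): 4 holes -> [(0, 0), (0, 1), (0, 2), (0, 3)]
Unfold 3 (reflect across h@2): 8 holes -> [(0, 0), (0, 1), (0, 2), (0, 3), (3, 0), (3, 1), (3, 2), (3, 3)]

Answer: OOOO
....
....
OOOO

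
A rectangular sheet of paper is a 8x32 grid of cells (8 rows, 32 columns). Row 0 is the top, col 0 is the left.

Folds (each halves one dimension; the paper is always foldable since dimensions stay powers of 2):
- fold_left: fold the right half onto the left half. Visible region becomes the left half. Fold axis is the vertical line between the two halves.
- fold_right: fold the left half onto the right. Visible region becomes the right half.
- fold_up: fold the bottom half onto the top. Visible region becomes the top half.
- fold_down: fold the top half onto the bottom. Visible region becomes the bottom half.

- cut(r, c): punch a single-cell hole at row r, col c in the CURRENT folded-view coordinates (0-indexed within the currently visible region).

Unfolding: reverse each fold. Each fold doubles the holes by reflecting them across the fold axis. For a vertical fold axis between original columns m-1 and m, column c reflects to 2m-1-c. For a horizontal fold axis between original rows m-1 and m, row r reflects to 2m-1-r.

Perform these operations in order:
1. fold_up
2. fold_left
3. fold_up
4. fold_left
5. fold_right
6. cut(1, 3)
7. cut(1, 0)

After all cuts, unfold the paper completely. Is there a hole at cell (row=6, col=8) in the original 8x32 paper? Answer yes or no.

Answer: yes

Derivation:
Op 1 fold_up: fold axis h@4; visible region now rows[0,4) x cols[0,32) = 4x32
Op 2 fold_left: fold axis v@16; visible region now rows[0,4) x cols[0,16) = 4x16
Op 3 fold_up: fold axis h@2; visible region now rows[0,2) x cols[0,16) = 2x16
Op 4 fold_left: fold axis v@8; visible region now rows[0,2) x cols[0,8) = 2x8
Op 5 fold_right: fold axis v@4; visible region now rows[0,2) x cols[4,8) = 2x4
Op 6 cut(1, 3): punch at orig (1,7); cuts so far [(1, 7)]; region rows[0,2) x cols[4,8) = 2x4
Op 7 cut(1, 0): punch at orig (1,4); cuts so far [(1, 4), (1, 7)]; region rows[0,2) x cols[4,8) = 2x4
Unfold 1 (reflect across v@4): 4 holes -> [(1, 0), (1, 3), (1, 4), (1, 7)]
Unfold 2 (reflect across v@8): 8 holes -> [(1, 0), (1, 3), (1, 4), (1, 7), (1, 8), (1, 11), (1, 12), (1, 15)]
Unfold 3 (reflect across h@2): 16 holes -> [(1, 0), (1, 3), (1, 4), (1, 7), (1, 8), (1, 11), (1, 12), (1, 15), (2, 0), (2, 3), (2, 4), (2, 7), (2, 8), (2, 11), (2, 12), (2, 15)]
Unfold 4 (reflect across v@16): 32 holes -> [(1, 0), (1, 3), (1, 4), (1, 7), (1, 8), (1, 11), (1, 12), (1, 15), (1, 16), (1, 19), (1, 20), (1, 23), (1, 24), (1, 27), (1, 28), (1, 31), (2, 0), (2, 3), (2, 4), (2, 7), (2, 8), (2, 11), (2, 12), (2, 15), (2, 16), (2, 19), (2, 20), (2, 23), (2, 24), (2, 27), (2, 28), (2, 31)]
Unfold 5 (reflect across h@4): 64 holes -> [(1, 0), (1, 3), (1, 4), (1, 7), (1, 8), (1, 11), (1, 12), (1, 15), (1, 16), (1, 19), (1, 20), (1, 23), (1, 24), (1, 27), (1, 28), (1, 31), (2, 0), (2, 3), (2, 4), (2, 7), (2, 8), (2, 11), (2, 12), (2, 15), (2, 16), (2, 19), (2, 20), (2, 23), (2, 24), (2, 27), (2, 28), (2, 31), (5, 0), (5, 3), (5, 4), (5, 7), (5, 8), (5, 11), (5, 12), (5, 15), (5, 16), (5, 19), (5, 20), (5, 23), (5, 24), (5, 27), (5, 28), (5, 31), (6, 0), (6, 3), (6, 4), (6, 7), (6, 8), (6, 11), (6, 12), (6, 15), (6, 16), (6, 19), (6, 20), (6, 23), (6, 24), (6, 27), (6, 28), (6, 31)]
Holes: [(1, 0), (1, 3), (1, 4), (1, 7), (1, 8), (1, 11), (1, 12), (1, 15), (1, 16), (1, 19), (1, 20), (1, 23), (1, 24), (1, 27), (1, 28), (1, 31), (2, 0), (2, 3), (2, 4), (2, 7), (2, 8), (2, 11), (2, 12), (2, 15), (2, 16), (2, 19), (2, 20), (2, 23), (2, 24), (2, 27), (2, 28), (2, 31), (5, 0), (5, 3), (5, 4), (5, 7), (5, 8), (5, 11), (5, 12), (5, 15), (5, 16), (5, 19), (5, 20), (5, 23), (5, 24), (5, 27), (5, 28), (5, 31), (6, 0), (6, 3), (6, 4), (6, 7), (6, 8), (6, 11), (6, 12), (6, 15), (6, 16), (6, 19), (6, 20), (6, 23), (6, 24), (6, 27), (6, 28), (6, 31)]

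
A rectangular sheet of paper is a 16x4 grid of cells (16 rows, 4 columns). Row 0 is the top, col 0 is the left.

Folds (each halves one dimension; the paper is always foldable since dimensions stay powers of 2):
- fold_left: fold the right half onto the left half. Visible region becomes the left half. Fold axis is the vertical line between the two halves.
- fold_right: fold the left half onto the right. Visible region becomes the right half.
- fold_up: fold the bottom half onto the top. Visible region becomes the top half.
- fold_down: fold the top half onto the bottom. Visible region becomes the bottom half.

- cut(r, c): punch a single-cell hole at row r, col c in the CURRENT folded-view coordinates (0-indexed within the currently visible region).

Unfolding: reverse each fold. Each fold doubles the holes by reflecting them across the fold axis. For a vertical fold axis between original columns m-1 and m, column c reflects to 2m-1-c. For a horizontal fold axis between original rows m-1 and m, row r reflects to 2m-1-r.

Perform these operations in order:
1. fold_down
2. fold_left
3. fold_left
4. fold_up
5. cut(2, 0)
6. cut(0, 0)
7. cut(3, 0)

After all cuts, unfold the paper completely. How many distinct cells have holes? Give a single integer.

Op 1 fold_down: fold axis h@8; visible region now rows[8,16) x cols[0,4) = 8x4
Op 2 fold_left: fold axis v@2; visible region now rows[8,16) x cols[0,2) = 8x2
Op 3 fold_left: fold axis v@1; visible region now rows[8,16) x cols[0,1) = 8x1
Op 4 fold_up: fold axis h@12; visible region now rows[8,12) x cols[0,1) = 4x1
Op 5 cut(2, 0): punch at orig (10,0); cuts so far [(10, 0)]; region rows[8,12) x cols[0,1) = 4x1
Op 6 cut(0, 0): punch at orig (8,0); cuts so far [(8, 0), (10, 0)]; region rows[8,12) x cols[0,1) = 4x1
Op 7 cut(3, 0): punch at orig (11,0); cuts so far [(8, 0), (10, 0), (11, 0)]; region rows[8,12) x cols[0,1) = 4x1
Unfold 1 (reflect across h@12): 6 holes -> [(8, 0), (10, 0), (11, 0), (12, 0), (13, 0), (15, 0)]
Unfold 2 (reflect across v@1): 12 holes -> [(8, 0), (8, 1), (10, 0), (10, 1), (11, 0), (11, 1), (12, 0), (12, 1), (13, 0), (13, 1), (15, 0), (15, 1)]
Unfold 3 (reflect across v@2): 24 holes -> [(8, 0), (8, 1), (8, 2), (8, 3), (10, 0), (10, 1), (10, 2), (10, 3), (11, 0), (11, 1), (11, 2), (11, 3), (12, 0), (12, 1), (12, 2), (12, 3), (13, 0), (13, 1), (13, 2), (13, 3), (15, 0), (15, 1), (15, 2), (15, 3)]
Unfold 4 (reflect across h@8): 48 holes -> [(0, 0), (0, 1), (0, 2), (0, 3), (2, 0), (2, 1), (2, 2), (2, 3), (3, 0), (3, 1), (3, 2), (3, 3), (4, 0), (4, 1), (4, 2), (4, 3), (5, 0), (5, 1), (5, 2), (5, 3), (7, 0), (7, 1), (7, 2), (7, 3), (8, 0), (8, 1), (8, 2), (8, 3), (10, 0), (10, 1), (10, 2), (10, 3), (11, 0), (11, 1), (11, 2), (11, 3), (12, 0), (12, 1), (12, 2), (12, 3), (13, 0), (13, 1), (13, 2), (13, 3), (15, 0), (15, 1), (15, 2), (15, 3)]

Answer: 48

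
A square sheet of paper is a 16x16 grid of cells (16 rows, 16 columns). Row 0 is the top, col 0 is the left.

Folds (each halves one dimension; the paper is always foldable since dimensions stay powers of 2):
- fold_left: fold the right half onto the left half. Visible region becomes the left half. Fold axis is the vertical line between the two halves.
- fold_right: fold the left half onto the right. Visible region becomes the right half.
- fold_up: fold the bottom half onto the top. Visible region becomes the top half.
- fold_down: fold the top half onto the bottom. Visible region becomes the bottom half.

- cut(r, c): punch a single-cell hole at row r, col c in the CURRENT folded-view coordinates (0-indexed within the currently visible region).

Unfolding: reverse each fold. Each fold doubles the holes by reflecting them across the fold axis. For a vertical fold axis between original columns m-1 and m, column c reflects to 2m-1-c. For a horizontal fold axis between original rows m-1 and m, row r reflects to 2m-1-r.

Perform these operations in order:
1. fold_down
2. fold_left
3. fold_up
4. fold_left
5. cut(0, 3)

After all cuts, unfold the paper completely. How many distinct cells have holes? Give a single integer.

Answer: 16

Derivation:
Op 1 fold_down: fold axis h@8; visible region now rows[8,16) x cols[0,16) = 8x16
Op 2 fold_left: fold axis v@8; visible region now rows[8,16) x cols[0,8) = 8x8
Op 3 fold_up: fold axis h@12; visible region now rows[8,12) x cols[0,8) = 4x8
Op 4 fold_left: fold axis v@4; visible region now rows[8,12) x cols[0,4) = 4x4
Op 5 cut(0, 3): punch at orig (8,3); cuts so far [(8, 3)]; region rows[8,12) x cols[0,4) = 4x4
Unfold 1 (reflect across v@4): 2 holes -> [(8, 3), (8, 4)]
Unfold 2 (reflect across h@12): 4 holes -> [(8, 3), (8, 4), (15, 3), (15, 4)]
Unfold 3 (reflect across v@8): 8 holes -> [(8, 3), (8, 4), (8, 11), (8, 12), (15, 3), (15, 4), (15, 11), (15, 12)]
Unfold 4 (reflect across h@8): 16 holes -> [(0, 3), (0, 4), (0, 11), (0, 12), (7, 3), (7, 4), (7, 11), (7, 12), (8, 3), (8, 4), (8, 11), (8, 12), (15, 3), (15, 4), (15, 11), (15, 12)]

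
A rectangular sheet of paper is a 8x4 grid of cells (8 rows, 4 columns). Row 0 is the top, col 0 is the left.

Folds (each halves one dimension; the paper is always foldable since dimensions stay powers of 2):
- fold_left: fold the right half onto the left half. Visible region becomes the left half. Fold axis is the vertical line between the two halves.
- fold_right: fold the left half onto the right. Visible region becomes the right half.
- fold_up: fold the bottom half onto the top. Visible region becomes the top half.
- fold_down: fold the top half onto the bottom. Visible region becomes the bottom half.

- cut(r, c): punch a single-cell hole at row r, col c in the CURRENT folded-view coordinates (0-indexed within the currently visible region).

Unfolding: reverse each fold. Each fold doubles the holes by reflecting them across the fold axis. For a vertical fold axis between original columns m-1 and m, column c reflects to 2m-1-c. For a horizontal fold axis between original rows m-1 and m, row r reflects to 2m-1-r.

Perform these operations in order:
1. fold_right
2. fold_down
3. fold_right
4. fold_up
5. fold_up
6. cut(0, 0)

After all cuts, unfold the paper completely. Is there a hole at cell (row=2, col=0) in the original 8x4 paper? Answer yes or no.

Answer: yes

Derivation:
Op 1 fold_right: fold axis v@2; visible region now rows[0,8) x cols[2,4) = 8x2
Op 2 fold_down: fold axis h@4; visible region now rows[4,8) x cols[2,4) = 4x2
Op 3 fold_right: fold axis v@3; visible region now rows[4,8) x cols[3,4) = 4x1
Op 4 fold_up: fold axis h@6; visible region now rows[4,6) x cols[3,4) = 2x1
Op 5 fold_up: fold axis h@5; visible region now rows[4,5) x cols[3,4) = 1x1
Op 6 cut(0, 0): punch at orig (4,3); cuts so far [(4, 3)]; region rows[4,5) x cols[3,4) = 1x1
Unfold 1 (reflect across h@5): 2 holes -> [(4, 3), (5, 3)]
Unfold 2 (reflect across h@6): 4 holes -> [(4, 3), (5, 3), (6, 3), (7, 3)]
Unfold 3 (reflect across v@3): 8 holes -> [(4, 2), (4, 3), (5, 2), (5, 3), (6, 2), (6, 3), (7, 2), (7, 3)]
Unfold 4 (reflect across h@4): 16 holes -> [(0, 2), (0, 3), (1, 2), (1, 3), (2, 2), (2, 3), (3, 2), (3, 3), (4, 2), (4, 3), (5, 2), (5, 3), (6, 2), (6, 3), (7, 2), (7, 3)]
Unfold 5 (reflect across v@2): 32 holes -> [(0, 0), (0, 1), (0, 2), (0, 3), (1, 0), (1, 1), (1, 2), (1, 3), (2, 0), (2, 1), (2, 2), (2, 3), (3, 0), (3, 1), (3, 2), (3, 3), (4, 0), (4, 1), (4, 2), (4, 3), (5, 0), (5, 1), (5, 2), (5, 3), (6, 0), (6, 1), (6, 2), (6, 3), (7, 0), (7, 1), (7, 2), (7, 3)]
Holes: [(0, 0), (0, 1), (0, 2), (0, 3), (1, 0), (1, 1), (1, 2), (1, 3), (2, 0), (2, 1), (2, 2), (2, 3), (3, 0), (3, 1), (3, 2), (3, 3), (4, 0), (4, 1), (4, 2), (4, 3), (5, 0), (5, 1), (5, 2), (5, 3), (6, 0), (6, 1), (6, 2), (6, 3), (7, 0), (7, 1), (7, 2), (7, 3)]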